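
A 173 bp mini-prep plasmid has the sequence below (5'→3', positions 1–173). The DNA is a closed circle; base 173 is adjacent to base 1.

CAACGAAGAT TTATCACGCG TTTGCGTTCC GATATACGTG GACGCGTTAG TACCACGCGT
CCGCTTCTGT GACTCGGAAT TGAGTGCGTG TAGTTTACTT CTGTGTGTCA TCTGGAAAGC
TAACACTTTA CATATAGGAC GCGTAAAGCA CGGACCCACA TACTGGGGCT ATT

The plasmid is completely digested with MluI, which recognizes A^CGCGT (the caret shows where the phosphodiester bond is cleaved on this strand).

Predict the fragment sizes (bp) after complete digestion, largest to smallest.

MluI sites (ACGCGT) start at positions 16, 42, 55, 139.
MluI cuts after the first base of each site, so after positions 16, 42, 55, 139.
Circular molecule, 4 cuts → 4 fragments:
  17–42 → 26 bp
  43–55 → 13 bp
  56–139 → 84 bp
  140–173 then 1–16 → 34 + 16 = 50 bp
Sorted largest to smallest: 84, 50, 26, 13 bp.

84, 50, 26, 13 bp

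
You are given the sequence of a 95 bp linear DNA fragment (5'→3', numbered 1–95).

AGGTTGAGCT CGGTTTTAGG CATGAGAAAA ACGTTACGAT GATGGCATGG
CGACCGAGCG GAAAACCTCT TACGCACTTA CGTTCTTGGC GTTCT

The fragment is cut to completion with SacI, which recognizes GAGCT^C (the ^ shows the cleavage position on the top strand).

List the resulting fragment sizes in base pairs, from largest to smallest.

The SacI site (GAGCTC) starts at position 6.
SacI cuts after base 5 of each site (before the last base), so after position 10.
Linear molecule, 1 cut → 2 fragments:
  1–10 → 10 bp
  11–95 → 85 bp
Sorted largest to smallest: 85, 10 bp.

85, 10 bp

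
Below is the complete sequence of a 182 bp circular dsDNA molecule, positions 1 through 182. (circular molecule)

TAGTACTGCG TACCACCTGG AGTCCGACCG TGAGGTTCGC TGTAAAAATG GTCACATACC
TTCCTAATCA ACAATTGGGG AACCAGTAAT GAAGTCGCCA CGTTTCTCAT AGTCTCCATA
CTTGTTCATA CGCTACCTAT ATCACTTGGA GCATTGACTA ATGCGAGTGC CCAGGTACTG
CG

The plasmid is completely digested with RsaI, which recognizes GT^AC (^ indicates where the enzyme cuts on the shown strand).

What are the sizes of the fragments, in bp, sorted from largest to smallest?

RsaI sites (GTAC) start at positions 3, 10, 175.
RsaI cuts after base 2 of each site, so after positions 4, 11, 176.
Circular molecule, 3 cuts → 3 fragments:
  5–11 → 7 bp
  12–176 → 165 bp
  177–182 then 1–4 → 6 + 4 = 10 bp
Sorted largest to smallest: 165, 10, 7 bp.

165, 10, 7 bp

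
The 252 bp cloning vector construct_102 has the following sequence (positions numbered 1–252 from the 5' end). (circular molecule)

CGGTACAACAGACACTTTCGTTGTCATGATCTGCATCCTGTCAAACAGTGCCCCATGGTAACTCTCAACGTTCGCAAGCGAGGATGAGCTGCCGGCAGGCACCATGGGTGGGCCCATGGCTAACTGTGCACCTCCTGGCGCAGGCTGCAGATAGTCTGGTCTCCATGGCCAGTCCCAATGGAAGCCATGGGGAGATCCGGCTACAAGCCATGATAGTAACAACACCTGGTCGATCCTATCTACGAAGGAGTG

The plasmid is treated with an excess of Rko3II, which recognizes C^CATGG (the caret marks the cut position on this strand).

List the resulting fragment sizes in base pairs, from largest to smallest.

Rko3II sites (CCATGG) start at positions 53, 102, 114, 163, 185.
Rko3II cuts after the first base of each site, so after positions 53, 102, 114, 163, 185.
Circular molecule, 5 cuts → 5 fragments:
  54–102 → 49 bp
  103–114 → 12 bp
  115–163 → 49 bp
  164–185 → 22 bp
  186–252 then 1–53 → 67 + 53 = 120 bp
Sorted largest to smallest: 120, 49, 49, 22, 12 bp.

120, 49, 49, 22, 12 bp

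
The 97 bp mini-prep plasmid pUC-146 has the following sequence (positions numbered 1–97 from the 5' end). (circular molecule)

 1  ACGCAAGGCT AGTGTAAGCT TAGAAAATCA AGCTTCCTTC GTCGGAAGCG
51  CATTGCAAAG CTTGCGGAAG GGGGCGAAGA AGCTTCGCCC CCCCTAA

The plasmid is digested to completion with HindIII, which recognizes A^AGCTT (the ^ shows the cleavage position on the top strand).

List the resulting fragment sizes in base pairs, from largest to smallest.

HindIII sites (AAGCTT) start at positions 16, 30, 58, 80.
HindIII cuts after the first base of each site, so after positions 16, 30, 58, 80.
Circular molecule, 4 cuts → 4 fragments:
  17–30 → 14 bp
  31–58 → 28 bp
  59–80 → 22 bp
  81–97 then 1–16 → 17 + 16 = 33 bp
Sorted largest to smallest: 33, 28, 22, 14 bp.

33, 28, 22, 14 bp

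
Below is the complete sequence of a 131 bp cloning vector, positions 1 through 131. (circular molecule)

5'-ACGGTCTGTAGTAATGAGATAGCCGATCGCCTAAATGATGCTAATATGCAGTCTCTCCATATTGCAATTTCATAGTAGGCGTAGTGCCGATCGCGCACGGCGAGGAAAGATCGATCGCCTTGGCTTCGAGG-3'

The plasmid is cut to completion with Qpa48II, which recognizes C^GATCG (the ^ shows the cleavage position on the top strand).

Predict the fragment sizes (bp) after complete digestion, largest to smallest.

Qpa48II sites (CGATCG) start at positions 24, 88, 112.
Qpa48II cuts after the first base of each site, so after positions 24, 88, 112.
Circular molecule, 3 cuts → 3 fragments:
  25–88 → 64 bp
  89–112 → 24 bp
  113–131 then 1–24 → 19 + 24 = 43 bp
Sorted largest to smallest: 64, 43, 24 bp.

64, 43, 24 bp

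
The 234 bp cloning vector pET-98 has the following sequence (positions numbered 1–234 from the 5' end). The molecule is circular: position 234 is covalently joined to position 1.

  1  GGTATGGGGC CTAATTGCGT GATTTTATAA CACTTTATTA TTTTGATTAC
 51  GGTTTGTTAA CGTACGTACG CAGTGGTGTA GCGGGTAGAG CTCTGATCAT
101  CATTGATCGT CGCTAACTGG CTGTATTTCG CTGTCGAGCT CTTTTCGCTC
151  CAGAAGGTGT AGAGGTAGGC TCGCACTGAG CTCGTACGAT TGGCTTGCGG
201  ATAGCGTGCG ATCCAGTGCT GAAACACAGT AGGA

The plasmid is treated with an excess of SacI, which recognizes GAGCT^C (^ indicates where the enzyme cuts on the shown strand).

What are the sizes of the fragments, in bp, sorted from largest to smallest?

144, 48, 42 bp

SacI sites (GAGCTC) start at positions 88, 136, 178.
SacI cuts after base 5 of each site (before the last base), so after positions 92, 140, 182.
Circular molecule, 3 cuts → 3 fragments:
  93–140 → 48 bp
  141–182 → 42 bp
  183–234 then 1–92 → 52 + 92 = 144 bp
Sorted largest to smallest: 144, 48, 42 bp.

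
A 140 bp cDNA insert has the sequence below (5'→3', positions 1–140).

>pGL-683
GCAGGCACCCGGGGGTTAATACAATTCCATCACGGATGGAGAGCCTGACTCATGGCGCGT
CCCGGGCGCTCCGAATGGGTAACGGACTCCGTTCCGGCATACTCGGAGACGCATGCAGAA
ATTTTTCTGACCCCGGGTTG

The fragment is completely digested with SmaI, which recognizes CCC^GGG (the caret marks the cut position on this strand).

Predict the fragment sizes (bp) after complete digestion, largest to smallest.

71, 53, 10, 6 bp

SmaI sites (CCCGGG) start at positions 8, 61, 132.
SmaI cuts after base 3 of each site, so after positions 10, 63, 134.
Linear molecule, 3 cuts → 4 fragments:
  1–10 → 10 bp
  11–63 → 53 bp
  64–134 → 71 bp
  135–140 → 6 bp
Sorted largest to smallest: 71, 53, 10, 6 bp.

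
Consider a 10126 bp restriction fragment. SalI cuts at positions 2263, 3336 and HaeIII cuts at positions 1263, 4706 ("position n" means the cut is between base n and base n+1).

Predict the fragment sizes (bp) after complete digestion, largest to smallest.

Combined cut positions (sorted): 1263, 2263, 3336, 4706.
Linear molecule, 4 cuts → 5 fragments:
  1263 − 0 = 1263 bp
  2263 − 1263 = 1000 bp
  3336 − 2263 = 1073 bp
  4706 − 3336 = 1370 bp
  10126 − 4706 = 5420 bp
Sorted largest to smallest: 5420, 1370, 1263, 1073, 1000 bp.

5420, 1370, 1263, 1073, 1000 bp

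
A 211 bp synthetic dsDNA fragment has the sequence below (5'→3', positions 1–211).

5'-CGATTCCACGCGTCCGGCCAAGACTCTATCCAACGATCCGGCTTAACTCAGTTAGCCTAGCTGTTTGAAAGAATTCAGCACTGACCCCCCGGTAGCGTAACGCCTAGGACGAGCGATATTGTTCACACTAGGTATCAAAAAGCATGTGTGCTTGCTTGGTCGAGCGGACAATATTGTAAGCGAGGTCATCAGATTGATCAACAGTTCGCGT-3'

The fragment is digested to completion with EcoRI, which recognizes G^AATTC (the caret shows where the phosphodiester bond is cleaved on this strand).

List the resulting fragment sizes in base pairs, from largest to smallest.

140, 71 bp

The EcoRI site (GAATTC) starts at position 71.
EcoRI cuts after the first base of each site, so after position 71.
Linear molecule, 1 cut → 2 fragments:
  1–71 → 71 bp
  72–211 → 140 bp
Sorted largest to smallest: 140, 71 bp.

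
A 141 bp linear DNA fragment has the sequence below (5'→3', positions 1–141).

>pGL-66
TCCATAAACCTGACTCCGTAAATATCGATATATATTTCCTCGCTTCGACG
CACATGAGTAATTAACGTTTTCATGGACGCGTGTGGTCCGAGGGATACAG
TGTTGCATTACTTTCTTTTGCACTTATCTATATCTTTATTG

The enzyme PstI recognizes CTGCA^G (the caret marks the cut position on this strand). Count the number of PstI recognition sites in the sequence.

No occurrence of CTGCAG is present in the sequence.
PstI does not cut: 0 sites.

0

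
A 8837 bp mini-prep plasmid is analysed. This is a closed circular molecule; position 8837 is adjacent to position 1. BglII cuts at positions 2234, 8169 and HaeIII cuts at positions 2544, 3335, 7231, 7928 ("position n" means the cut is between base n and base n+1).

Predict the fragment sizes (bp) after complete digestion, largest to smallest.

Combined cut positions (sorted): 2234, 2544, 3335, 7231, 7928, 8169.
Circular molecule, 6 cuts → 6 fragments:
  2544 − 2234 = 310 bp
  3335 − 2544 = 791 bp
  7231 − 3335 = 3896 bp
  7928 − 7231 = 697 bp
  8169 − 7928 = 241 bp
  wrap: 8837 − 8169 + 2234 = 2902 bp
Sorted largest to smallest: 3896, 2902, 791, 697, 310, 241 bp.

3896, 2902, 791, 697, 310, 241 bp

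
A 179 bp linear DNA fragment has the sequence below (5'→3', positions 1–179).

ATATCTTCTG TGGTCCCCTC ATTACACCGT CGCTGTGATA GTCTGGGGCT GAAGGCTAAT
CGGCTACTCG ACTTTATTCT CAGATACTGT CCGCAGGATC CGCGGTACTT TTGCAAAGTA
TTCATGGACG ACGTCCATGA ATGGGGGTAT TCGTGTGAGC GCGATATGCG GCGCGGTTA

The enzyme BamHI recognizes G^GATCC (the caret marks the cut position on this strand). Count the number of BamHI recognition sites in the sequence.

1

GGATCC occurs starting at position 96.
BamHI cuts at 1 site.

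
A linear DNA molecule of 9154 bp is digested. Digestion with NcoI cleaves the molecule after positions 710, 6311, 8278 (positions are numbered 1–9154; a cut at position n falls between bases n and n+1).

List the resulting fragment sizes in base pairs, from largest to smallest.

5601, 1967, 876, 710 bp

Linear molecule, 3 cuts → 4 fragments:
  710 − 0 = 710 bp
  6311 − 710 = 5601 bp
  8278 − 6311 = 1967 bp
  9154 − 8278 = 876 bp
Sorted largest to smallest: 5601, 1967, 876, 710 bp.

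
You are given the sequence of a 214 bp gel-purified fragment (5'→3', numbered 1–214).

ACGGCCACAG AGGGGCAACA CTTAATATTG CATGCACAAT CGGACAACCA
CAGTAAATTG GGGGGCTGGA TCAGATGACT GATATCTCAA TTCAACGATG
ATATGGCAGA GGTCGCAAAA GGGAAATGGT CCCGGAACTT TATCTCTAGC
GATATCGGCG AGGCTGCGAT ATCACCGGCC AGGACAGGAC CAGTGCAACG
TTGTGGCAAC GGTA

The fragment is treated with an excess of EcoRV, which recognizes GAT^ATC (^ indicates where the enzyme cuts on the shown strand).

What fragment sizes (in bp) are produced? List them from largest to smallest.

83, 70, 44, 17 bp

EcoRV sites (GATATC) start at positions 81, 151, 168.
EcoRV cuts after base 3 of each site, so after positions 83, 153, 170.
Linear molecule, 3 cuts → 4 fragments:
  1–83 → 83 bp
  84–153 → 70 bp
  154–170 → 17 bp
  171–214 → 44 bp
Sorted largest to smallest: 83, 70, 44, 17 bp.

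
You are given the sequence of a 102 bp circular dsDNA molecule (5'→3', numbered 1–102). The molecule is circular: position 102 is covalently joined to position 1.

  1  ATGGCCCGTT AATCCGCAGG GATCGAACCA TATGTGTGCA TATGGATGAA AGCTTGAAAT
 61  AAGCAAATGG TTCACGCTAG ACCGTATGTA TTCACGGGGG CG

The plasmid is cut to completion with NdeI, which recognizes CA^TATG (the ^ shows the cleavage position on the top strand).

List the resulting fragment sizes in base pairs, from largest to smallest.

92, 10 bp

NdeI sites (CATATG) start at positions 29, 39.
NdeI cuts after base 2 of each site, so after positions 30, 40.
Circular molecule, 2 cuts → 2 fragments:
  31–40 → 10 bp
  41–102 then 1–30 → 62 + 30 = 92 bp
Sorted largest to smallest: 92, 10 bp.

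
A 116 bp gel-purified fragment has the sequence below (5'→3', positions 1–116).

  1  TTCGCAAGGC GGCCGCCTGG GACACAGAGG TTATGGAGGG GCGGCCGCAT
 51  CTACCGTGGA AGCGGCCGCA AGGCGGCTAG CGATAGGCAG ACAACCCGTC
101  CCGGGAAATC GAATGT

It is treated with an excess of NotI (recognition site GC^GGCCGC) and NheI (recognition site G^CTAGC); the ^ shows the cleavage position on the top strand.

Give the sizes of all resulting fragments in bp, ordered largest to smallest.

NotI sites (GCGGCCGC) start at positions 9, 41, 62.
NotI cuts after base 2 of each site, so after positions 10, 42, 63.
The NheI site (GCTAGC) starts at position 76.
NheI cuts after the first base of each site, so after position 76.
Combined cut positions: 10, 42, 63, 76.
Linear molecule, 4 cuts → 5 fragments:
  1–10 → 10 bp
  11–42 → 32 bp
  43–63 → 21 bp
  64–76 → 13 bp
  77–116 → 40 bp
Sorted largest to smallest: 40, 32, 21, 13, 10 bp.

40, 32, 21, 13, 10 bp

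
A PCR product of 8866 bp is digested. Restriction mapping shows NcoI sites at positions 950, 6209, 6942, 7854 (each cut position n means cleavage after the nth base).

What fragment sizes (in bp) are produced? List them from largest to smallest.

5259, 1012, 950, 912, 733 bp

Linear molecule, 4 cuts → 5 fragments:
  950 − 0 = 950 bp
  6209 − 950 = 5259 bp
  6942 − 6209 = 733 bp
  7854 − 6942 = 912 bp
  8866 − 7854 = 1012 bp
Sorted largest to smallest: 5259, 1012, 950, 912, 733 bp.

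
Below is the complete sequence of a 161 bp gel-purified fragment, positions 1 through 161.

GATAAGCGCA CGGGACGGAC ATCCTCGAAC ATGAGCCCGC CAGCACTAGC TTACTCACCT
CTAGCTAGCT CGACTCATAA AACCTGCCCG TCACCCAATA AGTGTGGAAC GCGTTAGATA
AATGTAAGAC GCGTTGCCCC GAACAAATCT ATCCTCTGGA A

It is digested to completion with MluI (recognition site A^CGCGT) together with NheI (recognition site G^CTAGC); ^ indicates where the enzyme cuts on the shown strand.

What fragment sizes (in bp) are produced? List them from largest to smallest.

64, 45, 32, 20 bp

MluI sites (ACGCGT) start at positions 109, 129.
MluI cuts after the first base of each site, so after positions 109, 129.
The NheI site (GCTAGC) starts at position 64.
NheI cuts after the first base of each site, so after position 64.
Combined cut positions: 64, 109, 129.
Linear molecule, 3 cuts → 4 fragments:
  1–64 → 64 bp
  65–109 → 45 bp
  110–129 → 20 bp
  130–161 → 32 bp
Sorted largest to smallest: 64, 45, 32, 20 bp.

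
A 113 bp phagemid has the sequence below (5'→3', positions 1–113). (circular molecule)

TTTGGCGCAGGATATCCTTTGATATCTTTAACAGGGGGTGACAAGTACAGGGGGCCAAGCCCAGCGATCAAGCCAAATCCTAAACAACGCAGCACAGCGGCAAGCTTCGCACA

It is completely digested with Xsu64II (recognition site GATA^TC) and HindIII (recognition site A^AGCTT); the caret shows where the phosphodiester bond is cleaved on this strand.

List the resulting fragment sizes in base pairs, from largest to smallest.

Xsu64II sites (GATATC) start at positions 11, 21.
Xsu64II cuts after base 4 of each site, so after positions 14, 24.
The HindIII site (AAGCTT) starts at position 102.
HindIII cuts after the first base of each site, so after position 102.
Combined cut positions: 14, 24, 102.
Circular molecule, 3 cuts → 3 fragments:
  15–24 → 10 bp
  25–102 → 78 bp
  103–113 then 1–14 → 11 + 14 = 25 bp
Sorted largest to smallest: 78, 25, 10 bp.

78, 25, 10 bp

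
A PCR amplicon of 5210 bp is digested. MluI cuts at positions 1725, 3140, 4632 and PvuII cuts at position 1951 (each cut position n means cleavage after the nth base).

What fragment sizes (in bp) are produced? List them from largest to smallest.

Combined cut positions (sorted): 1725, 1951, 3140, 4632.
Linear molecule, 4 cuts → 5 fragments:
  1725 − 0 = 1725 bp
  1951 − 1725 = 226 bp
  3140 − 1951 = 1189 bp
  4632 − 3140 = 1492 bp
  5210 − 4632 = 578 bp
Sorted largest to smallest: 1725, 1492, 1189, 578, 226 bp.

1725, 1492, 1189, 578, 226 bp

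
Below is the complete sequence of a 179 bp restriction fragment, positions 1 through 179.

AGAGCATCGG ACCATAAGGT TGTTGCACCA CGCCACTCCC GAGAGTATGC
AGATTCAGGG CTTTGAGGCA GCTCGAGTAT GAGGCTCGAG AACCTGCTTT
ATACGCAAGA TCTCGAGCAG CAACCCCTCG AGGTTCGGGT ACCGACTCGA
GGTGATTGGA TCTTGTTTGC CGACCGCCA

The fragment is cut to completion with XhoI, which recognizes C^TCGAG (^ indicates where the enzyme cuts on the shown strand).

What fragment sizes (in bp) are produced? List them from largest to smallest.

XhoI sites (CTCGAG) start at positions 72, 85, 112, 127, 146.
XhoI cuts after the first base of each site, so after positions 72, 85, 112, 127, 146.
Linear molecule, 5 cuts → 6 fragments:
  1–72 → 72 bp
  73–85 → 13 bp
  86–112 → 27 bp
  113–127 → 15 bp
  128–146 → 19 bp
  147–179 → 33 bp
Sorted largest to smallest: 72, 33, 27, 19, 15, 13 bp.

72, 33, 27, 19, 15, 13 bp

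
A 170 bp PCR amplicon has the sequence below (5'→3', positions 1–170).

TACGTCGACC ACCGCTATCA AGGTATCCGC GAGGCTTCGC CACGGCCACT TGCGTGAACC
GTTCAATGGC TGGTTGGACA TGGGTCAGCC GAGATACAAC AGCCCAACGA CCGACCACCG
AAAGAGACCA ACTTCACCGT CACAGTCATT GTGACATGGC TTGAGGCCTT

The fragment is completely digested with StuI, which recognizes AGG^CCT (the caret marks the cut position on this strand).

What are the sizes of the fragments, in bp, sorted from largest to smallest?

166, 4 bp

The StuI site (AGGCCT) starts at position 164.
StuI cuts after base 3 of each site, so after position 166.
Linear molecule, 1 cut → 2 fragments:
  1–166 → 166 bp
  167–170 → 4 bp
Sorted largest to smallest: 166, 4 bp.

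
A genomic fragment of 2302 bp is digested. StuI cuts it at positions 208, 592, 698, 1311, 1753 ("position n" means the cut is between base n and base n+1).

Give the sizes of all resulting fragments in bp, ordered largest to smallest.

613, 549, 442, 384, 208, 106 bp

Linear molecule, 5 cuts → 6 fragments:
  208 − 0 = 208 bp
  592 − 208 = 384 bp
  698 − 592 = 106 bp
  1311 − 698 = 613 bp
  1753 − 1311 = 442 bp
  2302 − 1753 = 549 bp
Sorted largest to smallest: 613, 549, 442, 384, 208, 106 bp.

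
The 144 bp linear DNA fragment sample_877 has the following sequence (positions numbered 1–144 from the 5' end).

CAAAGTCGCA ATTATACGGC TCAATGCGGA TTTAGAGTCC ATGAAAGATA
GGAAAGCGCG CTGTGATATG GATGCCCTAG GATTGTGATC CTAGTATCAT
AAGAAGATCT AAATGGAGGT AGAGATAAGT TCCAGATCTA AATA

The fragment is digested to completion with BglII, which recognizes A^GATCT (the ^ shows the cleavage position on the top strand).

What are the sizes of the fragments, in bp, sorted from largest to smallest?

105, 29, 10 bp

BglII sites (AGATCT) start at positions 105, 134.
BglII cuts after the first base of each site, so after positions 105, 134.
Linear molecule, 2 cuts → 3 fragments:
  1–105 → 105 bp
  106–134 → 29 bp
  135–144 → 10 bp
Sorted largest to smallest: 105, 29, 10 bp.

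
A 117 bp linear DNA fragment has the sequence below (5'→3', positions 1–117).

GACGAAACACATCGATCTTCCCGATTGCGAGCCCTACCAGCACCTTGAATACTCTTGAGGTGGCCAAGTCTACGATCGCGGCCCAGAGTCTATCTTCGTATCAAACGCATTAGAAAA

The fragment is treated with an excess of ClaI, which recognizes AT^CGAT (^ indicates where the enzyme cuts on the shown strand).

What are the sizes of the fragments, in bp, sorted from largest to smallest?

The ClaI site (ATCGAT) starts at position 11.
ClaI cuts after base 2 of each site, so after position 12.
Linear molecule, 1 cut → 2 fragments:
  1–12 → 12 bp
  13–117 → 105 bp
Sorted largest to smallest: 105, 12 bp.

105, 12 bp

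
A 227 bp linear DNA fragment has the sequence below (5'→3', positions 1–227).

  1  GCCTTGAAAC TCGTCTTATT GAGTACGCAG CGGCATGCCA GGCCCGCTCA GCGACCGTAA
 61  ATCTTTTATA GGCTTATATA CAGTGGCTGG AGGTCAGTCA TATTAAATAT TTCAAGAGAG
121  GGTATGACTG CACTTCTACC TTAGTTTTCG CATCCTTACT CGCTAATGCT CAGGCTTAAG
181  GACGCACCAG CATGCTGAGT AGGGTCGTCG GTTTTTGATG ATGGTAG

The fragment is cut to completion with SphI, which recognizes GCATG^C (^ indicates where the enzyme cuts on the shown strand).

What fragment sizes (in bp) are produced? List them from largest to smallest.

SphI sites (GCATGC) start at positions 33, 190.
SphI cuts after base 5 of each site (before the last base), so after positions 37, 194.
Linear molecule, 2 cuts → 3 fragments:
  1–37 → 37 bp
  38–194 → 157 bp
  195–227 → 33 bp
Sorted largest to smallest: 157, 37, 33 bp.

157, 37, 33 bp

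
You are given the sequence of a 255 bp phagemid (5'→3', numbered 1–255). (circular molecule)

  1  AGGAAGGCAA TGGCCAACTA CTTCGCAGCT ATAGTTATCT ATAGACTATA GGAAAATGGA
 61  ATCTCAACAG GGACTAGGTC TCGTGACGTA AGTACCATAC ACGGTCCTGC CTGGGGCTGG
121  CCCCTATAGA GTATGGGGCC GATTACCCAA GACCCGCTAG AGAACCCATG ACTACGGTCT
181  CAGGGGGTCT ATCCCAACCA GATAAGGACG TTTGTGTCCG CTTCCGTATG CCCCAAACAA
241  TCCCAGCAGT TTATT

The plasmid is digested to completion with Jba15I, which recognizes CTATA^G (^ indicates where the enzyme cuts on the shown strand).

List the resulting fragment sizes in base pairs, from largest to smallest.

160, 78, 10, 7 bp

Jba15I sites (CTATAG) start at positions 29, 39, 46, 124.
Jba15I cuts after base 5 of each site (before the last base), so after positions 33, 43, 50, 128.
Circular molecule, 4 cuts → 4 fragments:
  34–43 → 10 bp
  44–50 → 7 bp
  51–128 → 78 bp
  129–255 then 1–33 → 127 + 33 = 160 bp
Sorted largest to smallest: 160, 78, 10, 7 bp.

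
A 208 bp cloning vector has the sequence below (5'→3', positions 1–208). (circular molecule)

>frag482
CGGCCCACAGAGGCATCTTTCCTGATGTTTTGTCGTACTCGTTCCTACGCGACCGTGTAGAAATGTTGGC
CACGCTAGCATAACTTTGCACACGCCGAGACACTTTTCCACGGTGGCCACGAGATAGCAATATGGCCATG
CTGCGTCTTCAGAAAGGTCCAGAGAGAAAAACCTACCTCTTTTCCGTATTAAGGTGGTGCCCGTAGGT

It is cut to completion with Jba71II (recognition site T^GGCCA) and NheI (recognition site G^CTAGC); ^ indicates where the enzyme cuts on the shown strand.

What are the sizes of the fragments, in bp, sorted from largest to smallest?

142, 40, 19, 7 bp

Jba71II sites (TGGCCA) start at positions 67, 114, 133.
Jba71II cuts after the first base of each site, so after positions 67, 114, 133.
The NheI site (GCTAGC) starts at position 74.
NheI cuts after the first base of each site, so after position 74.
Combined cut positions: 67, 74, 114, 133.
Circular molecule, 4 cuts → 4 fragments:
  68–74 → 7 bp
  75–114 → 40 bp
  115–133 → 19 bp
  134–208 then 1–67 → 75 + 67 = 142 bp
Sorted largest to smallest: 142, 40, 19, 7 bp.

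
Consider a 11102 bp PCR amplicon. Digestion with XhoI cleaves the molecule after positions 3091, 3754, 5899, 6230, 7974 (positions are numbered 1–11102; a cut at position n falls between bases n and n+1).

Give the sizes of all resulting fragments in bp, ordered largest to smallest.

Linear molecule, 5 cuts → 6 fragments:
  3091 − 0 = 3091 bp
  3754 − 3091 = 663 bp
  5899 − 3754 = 2145 bp
  6230 − 5899 = 331 bp
  7974 − 6230 = 1744 bp
  11102 − 7974 = 3128 bp
Sorted largest to smallest: 3128, 3091, 2145, 1744, 663, 331 bp.

3128, 3091, 2145, 1744, 663, 331 bp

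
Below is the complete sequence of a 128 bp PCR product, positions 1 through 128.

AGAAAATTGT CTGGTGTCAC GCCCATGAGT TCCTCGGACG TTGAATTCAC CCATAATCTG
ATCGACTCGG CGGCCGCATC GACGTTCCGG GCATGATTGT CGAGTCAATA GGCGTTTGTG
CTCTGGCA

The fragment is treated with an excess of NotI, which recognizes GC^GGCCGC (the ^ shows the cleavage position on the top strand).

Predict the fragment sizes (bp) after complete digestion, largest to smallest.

71, 57 bp

The NotI site (GCGGCCGC) starts at position 70.
NotI cuts after base 2 of each site, so after position 71.
Linear molecule, 1 cut → 2 fragments:
  1–71 → 71 bp
  72–128 → 57 bp
Sorted largest to smallest: 71, 57 bp.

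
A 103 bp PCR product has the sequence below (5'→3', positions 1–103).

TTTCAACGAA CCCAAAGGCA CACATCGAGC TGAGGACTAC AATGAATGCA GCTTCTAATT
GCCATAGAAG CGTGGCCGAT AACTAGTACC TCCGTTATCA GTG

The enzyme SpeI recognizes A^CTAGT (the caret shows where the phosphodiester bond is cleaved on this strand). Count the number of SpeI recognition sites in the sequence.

1

ACTAGT occurs starting at position 82.
SpeI cuts at 1 site.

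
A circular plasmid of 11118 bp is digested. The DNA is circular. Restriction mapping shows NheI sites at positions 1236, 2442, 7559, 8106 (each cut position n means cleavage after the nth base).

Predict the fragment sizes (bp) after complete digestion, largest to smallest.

Circular molecule, 4 cuts → 4 fragments:
  2442 − 1236 = 1206 bp
  7559 − 2442 = 5117 bp
  8106 − 7559 = 547 bp
  wrap: 11118 − 8106 + 1236 = 4248 bp
Sorted largest to smallest: 5117, 4248, 1206, 547 bp.

5117, 4248, 1206, 547 bp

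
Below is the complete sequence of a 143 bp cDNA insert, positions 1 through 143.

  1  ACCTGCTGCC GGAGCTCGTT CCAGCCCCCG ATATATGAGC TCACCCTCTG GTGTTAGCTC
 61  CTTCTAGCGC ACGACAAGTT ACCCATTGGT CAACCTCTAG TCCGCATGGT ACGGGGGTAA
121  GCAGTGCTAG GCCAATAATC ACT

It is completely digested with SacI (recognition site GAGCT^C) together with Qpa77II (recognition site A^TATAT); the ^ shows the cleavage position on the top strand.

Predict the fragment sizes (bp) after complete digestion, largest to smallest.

102, 16, 15, 10 bp

SacI sites (GAGCTC) start at positions 12, 37.
SacI cuts after base 5 of each site (before the last base), so after positions 16, 41.
The Qpa77II site (ATATAT) starts at position 31.
Qpa77II cuts after the first base of each site, so after position 31.
Combined cut positions: 16, 31, 41.
Linear molecule, 3 cuts → 4 fragments:
  1–16 → 16 bp
  17–31 → 15 bp
  32–41 → 10 bp
  42–143 → 102 bp
Sorted largest to smallest: 102, 16, 15, 10 bp.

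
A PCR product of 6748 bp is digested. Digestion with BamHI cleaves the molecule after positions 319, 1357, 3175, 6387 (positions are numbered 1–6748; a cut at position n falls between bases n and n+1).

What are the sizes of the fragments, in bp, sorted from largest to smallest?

Linear molecule, 4 cuts → 5 fragments:
  319 − 0 = 319 bp
  1357 − 319 = 1038 bp
  3175 − 1357 = 1818 bp
  6387 − 3175 = 3212 bp
  6748 − 6387 = 361 bp
Sorted largest to smallest: 3212, 1818, 1038, 361, 319 bp.

3212, 1818, 1038, 361, 319 bp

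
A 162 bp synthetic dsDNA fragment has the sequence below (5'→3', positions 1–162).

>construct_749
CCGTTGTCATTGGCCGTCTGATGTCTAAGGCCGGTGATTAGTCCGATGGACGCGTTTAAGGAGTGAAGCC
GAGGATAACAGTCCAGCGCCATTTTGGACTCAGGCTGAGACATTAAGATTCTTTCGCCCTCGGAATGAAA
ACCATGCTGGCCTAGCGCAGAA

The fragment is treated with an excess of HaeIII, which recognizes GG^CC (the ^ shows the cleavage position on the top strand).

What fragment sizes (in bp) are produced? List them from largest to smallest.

120, 17, 13, 12 bp

HaeIII sites (GGCC) start at positions 12, 29, 149.
HaeIII cuts after base 2 of each site, so after positions 13, 30, 150.
Linear molecule, 3 cuts → 4 fragments:
  1–13 → 13 bp
  14–30 → 17 bp
  31–150 → 120 bp
  151–162 → 12 bp
Sorted largest to smallest: 120, 17, 13, 12 bp.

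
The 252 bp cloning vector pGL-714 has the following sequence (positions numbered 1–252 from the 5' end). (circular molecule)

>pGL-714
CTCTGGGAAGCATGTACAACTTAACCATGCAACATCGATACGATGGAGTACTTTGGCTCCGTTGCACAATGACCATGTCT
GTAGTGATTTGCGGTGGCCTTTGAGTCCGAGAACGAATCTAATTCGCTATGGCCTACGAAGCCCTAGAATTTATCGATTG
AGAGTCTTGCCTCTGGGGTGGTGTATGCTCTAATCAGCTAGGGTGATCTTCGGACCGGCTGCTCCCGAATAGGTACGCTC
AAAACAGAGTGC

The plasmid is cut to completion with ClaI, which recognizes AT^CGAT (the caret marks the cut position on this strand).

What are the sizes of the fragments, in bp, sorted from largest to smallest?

133, 119 bp

ClaI sites (ATCGAT) start at positions 34, 153.
ClaI cuts after base 2 of each site, so after positions 35, 154.
Circular molecule, 2 cuts → 2 fragments:
  36–154 → 119 bp
  155–252 then 1–35 → 98 + 35 = 133 bp
Sorted largest to smallest: 133, 119 bp.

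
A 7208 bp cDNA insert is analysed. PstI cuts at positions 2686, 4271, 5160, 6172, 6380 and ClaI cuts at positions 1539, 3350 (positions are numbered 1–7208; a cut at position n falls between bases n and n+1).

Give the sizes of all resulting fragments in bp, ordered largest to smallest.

Combined cut positions (sorted): 1539, 2686, 3350, 4271, 5160, 6172, 6380.
Linear molecule, 7 cuts → 8 fragments:
  1539 − 0 = 1539 bp
  2686 − 1539 = 1147 bp
  3350 − 2686 = 664 bp
  4271 − 3350 = 921 bp
  5160 − 4271 = 889 bp
  6172 − 5160 = 1012 bp
  6380 − 6172 = 208 bp
  7208 − 6380 = 828 bp
Sorted largest to smallest: 1539, 1147, 1012, 921, 889, 828, 664, 208 bp.

1539, 1147, 1012, 921, 889, 828, 664, 208 bp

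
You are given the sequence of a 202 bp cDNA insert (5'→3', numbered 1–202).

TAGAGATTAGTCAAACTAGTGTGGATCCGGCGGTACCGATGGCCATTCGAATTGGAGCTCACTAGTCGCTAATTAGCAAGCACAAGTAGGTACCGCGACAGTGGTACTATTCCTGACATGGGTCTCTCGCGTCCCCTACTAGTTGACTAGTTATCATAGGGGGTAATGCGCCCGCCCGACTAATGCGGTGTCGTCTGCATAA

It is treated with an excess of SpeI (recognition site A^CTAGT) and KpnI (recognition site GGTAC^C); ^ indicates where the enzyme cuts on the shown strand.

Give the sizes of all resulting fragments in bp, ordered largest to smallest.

SpeI sites (ACTAGT) start at positions 15, 61, 138, 146.
SpeI cuts after the first base of each site, so after positions 15, 61, 138, 146.
KpnI sites (GGTACC) start at positions 32, 89.
KpnI cuts after base 5 of each site (before the last base), so after positions 36, 93.
Combined cut positions: 15, 36, 61, 93, 138, 146.
Linear molecule, 6 cuts → 7 fragments:
  1–15 → 15 bp
  16–36 → 21 bp
  37–61 → 25 bp
  62–93 → 32 bp
  94–138 → 45 bp
  139–146 → 8 bp
  147–202 → 56 bp
Sorted largest to smallest: 56, 45, 32, 25, 21, 15, 8 bp.

56, 45, 32, 25, 21, 15, 8 bp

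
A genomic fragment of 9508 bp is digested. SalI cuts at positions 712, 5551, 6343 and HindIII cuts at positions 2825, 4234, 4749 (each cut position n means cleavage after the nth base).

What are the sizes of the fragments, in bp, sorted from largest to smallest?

3165, 2113, 1409, 802, 792, 712, 515 bp

Combined cut positions (sorted): 712, 2825, 4234, 4749, 5551, 6343.
Linear molecule, 6 cuts → 7 fragments:
  712 − 0 = 712 bp
  2825 − 712 = 2113 bp
  4234 − 2825 = 1409 bp
  4749 − 4234 = 515 bp
  5551 − 4749 = 802 bp
  6343 − 5551 = 792 bp
  9508 − 6343 = 3165 bp
Sorted largest to smallest: 3165, 2113, 1409, 802, 792, 712, 515 bp.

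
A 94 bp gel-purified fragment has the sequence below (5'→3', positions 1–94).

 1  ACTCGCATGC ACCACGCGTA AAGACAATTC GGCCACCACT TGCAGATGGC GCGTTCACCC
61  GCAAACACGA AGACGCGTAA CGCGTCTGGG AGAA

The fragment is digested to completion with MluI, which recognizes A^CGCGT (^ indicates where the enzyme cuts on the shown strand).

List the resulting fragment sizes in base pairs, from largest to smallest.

MluI sites (ACGCGT) start at positions 14, 73, 80.
MluI cuts after the first base of each site, so after positions 14, 73, 80.
Linear molecule, 3 cuts → 4 fragments:
  1–14 → 14 bp
  15–73 → 59 bp
  74–80 → 7 bp
  81–94 → 14 bp
Sorted largest to smallest: 59, 14, 14, 7 bp.

59, 14, 14, 7 bp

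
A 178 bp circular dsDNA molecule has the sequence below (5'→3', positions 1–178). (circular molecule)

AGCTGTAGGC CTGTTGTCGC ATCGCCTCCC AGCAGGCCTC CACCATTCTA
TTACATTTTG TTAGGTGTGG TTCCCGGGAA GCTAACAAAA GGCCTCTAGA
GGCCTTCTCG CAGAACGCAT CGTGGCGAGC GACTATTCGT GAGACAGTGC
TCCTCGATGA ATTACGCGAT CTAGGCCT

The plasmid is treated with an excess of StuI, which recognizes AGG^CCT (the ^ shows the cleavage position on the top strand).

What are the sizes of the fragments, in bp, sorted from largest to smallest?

73, 56, 27, 12, 10 bp

StuI sites (AGGCCT) start at positions 7, 34, 90, 100, 173.
StuI cuts after base 3 of each site, so after positions 9, 36, 92, 102, 175.
Circular molecule, 5 cuts → 5 fragments:
  10–36 → 27 bp
  37–92 → 56 bp
  93–102 → 10 bp
  103–175 → 73 bp
  176–178 then 1–9 → 3 + 9 = 12 bp
Sorted largest to smallest: 73, 56, 27, 12, 10 bp.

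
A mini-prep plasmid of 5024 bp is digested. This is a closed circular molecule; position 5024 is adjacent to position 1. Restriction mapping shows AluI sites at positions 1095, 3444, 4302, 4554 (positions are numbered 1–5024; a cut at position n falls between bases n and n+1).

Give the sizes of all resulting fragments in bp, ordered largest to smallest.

2349, 1565, 858, 252 bp

Circular molecule, 4 cuts → 4 fragments:
  3444 − 1095 = 2349 bp
  4302 − 3444 = 858 bp
  4554 − 4302 = 252 bp
  wrap: 5024 − 4554 + 1095 = 1565 bp
Sorted largest to smallest: 2349, 1565, 858, 252 bp.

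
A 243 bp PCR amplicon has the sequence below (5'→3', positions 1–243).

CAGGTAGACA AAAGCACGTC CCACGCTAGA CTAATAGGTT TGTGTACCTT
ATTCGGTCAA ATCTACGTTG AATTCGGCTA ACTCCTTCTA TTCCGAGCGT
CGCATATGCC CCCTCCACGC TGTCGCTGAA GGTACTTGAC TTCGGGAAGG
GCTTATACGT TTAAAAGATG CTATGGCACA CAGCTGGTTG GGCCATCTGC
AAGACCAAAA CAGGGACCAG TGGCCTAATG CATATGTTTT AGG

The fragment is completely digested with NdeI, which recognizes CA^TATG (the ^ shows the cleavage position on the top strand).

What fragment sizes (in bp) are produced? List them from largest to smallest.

NdeI sites (CATATG) start at positions 103, 231.
NdeI cuts after base 2 of each site, so after positions 104, 232.
Linear molecule, 2 cuts → 3 fragments:
  1–104 → 104 bp
  105–232 → 128 bp
  233–243 → 11 bp
Sorted largest to smallest: 128, 104, 11 bp.

128, 104, 11 bp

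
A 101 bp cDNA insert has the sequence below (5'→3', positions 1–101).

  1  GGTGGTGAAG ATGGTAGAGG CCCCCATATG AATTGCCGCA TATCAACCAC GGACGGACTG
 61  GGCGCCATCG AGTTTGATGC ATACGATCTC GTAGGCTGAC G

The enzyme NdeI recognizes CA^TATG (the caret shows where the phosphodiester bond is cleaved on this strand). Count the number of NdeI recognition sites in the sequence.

CATATG occurs starting at position 25.
NdeI cuts at 1 site.

1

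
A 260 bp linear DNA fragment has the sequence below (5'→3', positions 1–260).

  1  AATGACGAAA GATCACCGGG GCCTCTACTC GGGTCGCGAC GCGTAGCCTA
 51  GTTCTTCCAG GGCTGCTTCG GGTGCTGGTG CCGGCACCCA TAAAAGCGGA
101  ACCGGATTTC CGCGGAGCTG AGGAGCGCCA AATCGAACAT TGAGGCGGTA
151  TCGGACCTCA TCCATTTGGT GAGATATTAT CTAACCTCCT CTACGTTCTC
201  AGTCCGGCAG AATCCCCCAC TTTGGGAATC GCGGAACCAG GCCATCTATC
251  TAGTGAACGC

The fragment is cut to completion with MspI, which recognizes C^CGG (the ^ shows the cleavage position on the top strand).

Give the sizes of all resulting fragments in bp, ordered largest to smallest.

MspI sites (CCGG) start at positions 16, 81, 102, 204.
MspI cuts after the first base of each site, so after positions 16, 81, 102, 204.
Linear molecule, 4 cuts → 5 fragments:
  1–16 → 16 bp
  17–81 → 65 bp
  82–102 → 21 bp
  103–204 → 102 bp
  205–260 → 56 bp
Sorted largest to smallest: 102, 65, 56, 21, 16 bp.

102, 65, 56, 21, 16 bp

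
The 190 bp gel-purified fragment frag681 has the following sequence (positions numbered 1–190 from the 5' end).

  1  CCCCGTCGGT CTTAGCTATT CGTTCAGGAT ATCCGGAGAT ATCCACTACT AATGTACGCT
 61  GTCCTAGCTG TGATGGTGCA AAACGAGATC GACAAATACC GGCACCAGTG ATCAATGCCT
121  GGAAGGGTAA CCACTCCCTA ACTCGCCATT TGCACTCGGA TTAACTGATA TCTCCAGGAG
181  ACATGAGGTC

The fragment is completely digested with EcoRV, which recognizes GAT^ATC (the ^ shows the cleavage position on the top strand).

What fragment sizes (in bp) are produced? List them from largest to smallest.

129, 30, 21, 10 bp

EcoRV sites (GATATC) start at positions 28, 38, 167.
EcoRV cuts after base 3 of each site, so after positions 30, 40, 169.
Linear molecule, 3 cuts → 4 fragments:
  1–30 → 30 bp
  31–40 → 10 bp
  41–169 → 129 bp
  170–190 → 21 bp
Sorted largest to smallest: 129, 30, 21, 10 bp.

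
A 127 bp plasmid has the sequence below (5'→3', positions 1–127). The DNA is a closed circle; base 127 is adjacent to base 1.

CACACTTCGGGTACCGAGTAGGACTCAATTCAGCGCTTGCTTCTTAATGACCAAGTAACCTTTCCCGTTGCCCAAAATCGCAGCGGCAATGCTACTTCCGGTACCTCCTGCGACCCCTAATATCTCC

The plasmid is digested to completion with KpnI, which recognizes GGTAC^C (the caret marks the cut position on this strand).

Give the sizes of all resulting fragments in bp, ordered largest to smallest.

90, 37 bp

KpnI sites (GGTACC) start at positions 10, 100.
KpnI cuts after base 5 of each site (before the last base), so after positions 14, 104.
Circular molecule, 2 cuts → 2 fragments:
  15–104 → 90 bp
  105–127 then 1–14 → 23 + 14 = 37 bp
Sorted largest to smallest: 90, 37 bp.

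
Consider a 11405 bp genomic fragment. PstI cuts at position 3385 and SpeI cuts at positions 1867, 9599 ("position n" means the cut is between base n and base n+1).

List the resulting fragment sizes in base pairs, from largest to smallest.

Combined cut positions (sorted): 1867, 3385, 9599.
Linear molecule, 3 cuts → 4 fragments:
  1867 − 0 = 1867 bp
  3385 − 1867 = 1518 bp
  9599 − 3385 = 6214 bp
  11405 − 9599 = 1806 bp
Sorted largest to smallest: 6214, 1867, 1806, 1518 bp.

6214, 1867, 1806, 1518 bp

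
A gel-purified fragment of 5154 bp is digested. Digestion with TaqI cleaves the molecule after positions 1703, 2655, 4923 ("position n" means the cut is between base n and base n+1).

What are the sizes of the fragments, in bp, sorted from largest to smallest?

Linear molecule, 3 cuts → 4 fragments:
  1703 − 0 = 1703 bp
  2655 − 1703 = 952 bp
  4923 − 2655 = 2268 bp
  5154 − 4923 = 231 bp
Sorted largest to smallest: 2268, 1703, 952, 231 bp.

2268, 1703, 952, 231 bp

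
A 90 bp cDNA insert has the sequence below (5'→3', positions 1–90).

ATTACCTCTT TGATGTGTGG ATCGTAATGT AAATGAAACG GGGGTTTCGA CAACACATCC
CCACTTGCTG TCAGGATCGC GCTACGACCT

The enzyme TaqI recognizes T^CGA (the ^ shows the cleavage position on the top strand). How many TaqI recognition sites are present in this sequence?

1

TCGA occurs starting at position 47.
TaqI cuts at 1 site.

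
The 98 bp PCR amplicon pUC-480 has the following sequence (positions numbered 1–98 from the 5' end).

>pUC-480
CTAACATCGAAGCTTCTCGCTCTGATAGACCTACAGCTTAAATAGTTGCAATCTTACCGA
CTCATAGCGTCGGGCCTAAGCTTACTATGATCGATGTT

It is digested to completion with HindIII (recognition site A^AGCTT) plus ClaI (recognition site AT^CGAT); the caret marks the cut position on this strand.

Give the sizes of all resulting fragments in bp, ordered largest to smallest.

68, 13, 10, 7 bp

HindIII sites (AAGCTT) start at positions 10, 78.
HindIII cuts after the first base of each site, so after positions 10, 78.
The ClaI site (ATCGAT) starts at position 90.
ClaI cuts after base 2 of each site, so after position 91.
Combined cut positions: 10, 78, 91.
Linear molecule, 3 cuts → 4 fragments:
  1–10 → 10 bp
  11–78 → 68 bp
  79–91 → 13 bp
  92–98 → 7 bp
Sorted largest to smallest: 68, 13, 10, 7 bp.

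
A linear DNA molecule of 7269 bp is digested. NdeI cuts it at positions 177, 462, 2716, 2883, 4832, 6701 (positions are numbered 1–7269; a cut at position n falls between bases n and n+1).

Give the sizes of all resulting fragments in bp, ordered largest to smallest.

Linear molecule, 6 cuts → 7 fragments:
  177 − 0 = 177 bp
  462 − 177 = 285 bp
  2716 − 462 = 2254 bp
  2883 − 2716 = 167 bp
  4832 − 2883 = 1949 bp
  6701 − 4832 = 1869 bp
  7269 − 6701 = 568 bp
Sorted largest to smallest: 2254, 1949, 1869, 568, 285, 177, 167 bp.

2254, 1949, 1869, 568, 285, 177, 167 bp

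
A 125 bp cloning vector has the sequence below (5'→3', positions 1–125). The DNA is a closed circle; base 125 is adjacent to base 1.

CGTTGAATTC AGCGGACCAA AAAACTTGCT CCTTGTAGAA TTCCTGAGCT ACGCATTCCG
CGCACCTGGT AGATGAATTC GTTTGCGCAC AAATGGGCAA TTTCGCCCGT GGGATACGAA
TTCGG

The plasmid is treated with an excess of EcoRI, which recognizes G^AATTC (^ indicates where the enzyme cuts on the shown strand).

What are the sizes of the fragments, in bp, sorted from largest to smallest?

43, 37, 33, 12 bp

EcoRI sites (GAATTC) start at positions 5, 38, 75, 118.
EcoRI cuts after the first base of each site, so after positions 5, 38, 75, 118.
Circular molecule, 4 cuts → 4 fragments:
  6–38 → 33 bp
  39–75 → 37 bp
  76–118 → 43 bp
  119–125 then 1–5 → 7 + 5 = 12 bp
Sorted largest to smallest: 43, 37, 33, 12 bp.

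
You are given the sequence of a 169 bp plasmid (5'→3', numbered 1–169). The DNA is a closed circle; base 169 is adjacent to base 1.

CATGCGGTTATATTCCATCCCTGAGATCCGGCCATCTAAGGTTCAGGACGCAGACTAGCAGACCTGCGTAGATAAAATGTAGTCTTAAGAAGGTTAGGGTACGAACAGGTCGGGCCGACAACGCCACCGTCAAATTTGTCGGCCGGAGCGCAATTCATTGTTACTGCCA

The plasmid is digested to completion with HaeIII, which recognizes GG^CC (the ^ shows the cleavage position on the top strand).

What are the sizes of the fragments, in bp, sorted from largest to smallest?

83, 58, 28 bp

HaeIII sites (GGCC) start at positions 30, 113, 141.
HaeIII cuts after base 2 of each site, so after positions 31, 114, 142.
Circular molecule, 3 cuts → 3 fragments:
  32–114 → 83 bp
  115–142 → 28 bp
  143–169 then 1–31 → 27 + 31 = 58 bp
Sorted largest to smallest: 83, 58, 28 bp.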